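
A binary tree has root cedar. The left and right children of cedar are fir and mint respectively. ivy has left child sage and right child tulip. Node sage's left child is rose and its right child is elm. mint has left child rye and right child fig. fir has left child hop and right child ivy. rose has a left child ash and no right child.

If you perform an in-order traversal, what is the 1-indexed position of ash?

3

In-order visits the left subtree, then the node, then the right subtree.
At cedar: go left to fir.
  At fir: go left to hop.
    hop is a leaf — visit hop.
  Visit fir.
  At fir: go right to ivy.
    At ivy: go left to sage.
      At sage: go left to rose.
        At rose: go left to ash.
          ash is a leaf — visit ash.
        Visit rose.
        At rose: no right child.
      Visit sage.
      At sage: go right to elm.
        elm is a leaf — visit elm.
    Visit ivy.
    At ivy: go right to tulip.
      tulip is a leaf — visit tulip.
Visit cedar.
At cedar: go right to mint.
  At mint: go left to rye.
    rye is a leaf — visit rye.
  Visit mint.
  At mint: go right to fig.
    fig is a leaf — visit fig.
Full in-order sequence: hop, fir, ash, rose, sage, elm, ivy, tulip, cedar, rye, mint, fig.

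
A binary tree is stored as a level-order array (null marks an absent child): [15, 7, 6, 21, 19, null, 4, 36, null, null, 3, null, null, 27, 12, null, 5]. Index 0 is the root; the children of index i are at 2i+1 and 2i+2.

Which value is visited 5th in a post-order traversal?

19

Post-order visits the left subtree, then the right subtree, then the node.
At 15: go left to 7.
  At 7: go left to 21.
    At 21: go left to 36.
      At 36: no left child.
      At 36: go right to 5.
        5 is a leaf — visit 5.
      Visit 36.
    At 21: no right child.
    Visit 21.
  At 7: go right to 19.
    At 19: no left child.
    At 19: go right to 3.
      3 is a leaf — visit 3.
    Visit 19.
  Visit 7.
At 15: go right to 6.
  At 6: no left child.
  At 6: go right to 4.
    At 4: go left to 27.
      27 is a leaf — visit 27.
    At 4: go right to 12.
      12 is a leaf — visit 12.
    Visit 4.
  Visit 6.
Visit 15.
Full post-order sequence: 5, 36, 21, 3, 19, 7, 27, 12, 4, 6, 15.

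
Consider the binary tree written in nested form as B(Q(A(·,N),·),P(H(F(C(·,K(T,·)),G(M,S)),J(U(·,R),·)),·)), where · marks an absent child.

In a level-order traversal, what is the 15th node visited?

R

Level-order visits nodes level by level from the root, left to right within each level.
Level 0: B
Level 1: Q, P
Level 2: A, H
Level 3: N, F, J
Level 4: C, G, U
Level 5: K, M, S, R
Level 6: T
Full level-order sequence: B, Q, P, A, H, N, F, J, C, G, U, K, M, S, R, T.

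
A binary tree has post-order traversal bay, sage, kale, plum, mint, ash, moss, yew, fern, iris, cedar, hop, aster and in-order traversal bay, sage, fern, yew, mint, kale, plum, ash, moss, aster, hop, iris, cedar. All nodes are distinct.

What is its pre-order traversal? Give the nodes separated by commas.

The last element of post-order is the root; it splits in-order into left and right subtrees.
Root aster: left subtree has 9 nodes {bay, sage, fern, yew, mint, kale, plum, ash, moss}, right has 3 {hop, iris, cedar}.
  Root fern: left subtree has 2 nodes {bay, sage}, right has 6 {yew, mint, kale, plum, ash, moss}.
    Root sage: left subtree has 1 node {bay}, right has 0 { }.
    Root yew: left subtree has 0 nodes { }, right has 5 {mint, kale, plum, ash, moss}.
      Root moss: left subtree has 4 nodes {mint, kale, plum, ash}, right has 0 { }.
        Root ash: left subtree has 3 nodes {mint, kale, plum}, right has 0 { }.
          Root mint: left subtree has 0 nodes { }, right has 2 {kale, plum}.
            Root plum: left subtree has 1 node {kale}, right has 0 { }.
  Root hop: left subtree has 0 nodes { }, right has 2 {iris, cedar}.
    Root cedar: left subtree has 1 node {iris}, right has 0 { }.

aster, fern, sage, bay, yew, moss, ash, mint, plum, kale, hop, cedar, iris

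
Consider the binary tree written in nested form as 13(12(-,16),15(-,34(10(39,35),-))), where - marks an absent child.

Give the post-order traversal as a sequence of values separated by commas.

16, 12, 39, 35, 10, 34, 15, 13

Post-order visits the left subtree, then the right subtree, then the node.
At 13: go left to 12.
  At 12: no left child.
  At 12: go right to 16.
    16 is a leaf — visit 16.
  Visit 12.
At 13: go right to 15.
  At 15: no left child.
  At 15: go right to 34.
    At 34: go left to 10.
      At 10: go left to 39.
        39 is a leaf — visit 39.
      At 10: go right to 35.
        35 is a leaf — visit 35.
      Visit 10.
    At 34: no right child.
    Visit 34.
  Visit 15.
Visit 13.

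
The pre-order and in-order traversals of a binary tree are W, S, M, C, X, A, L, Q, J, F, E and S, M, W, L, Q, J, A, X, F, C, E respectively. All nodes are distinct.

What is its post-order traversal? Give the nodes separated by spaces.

M S J Q L A F X E C W

The first element of pre-order is the root; it splits in-order into left and right subtrees.
Root W: left subtree has 2 nodes {S, M}, right has 8 {L, Q, J, A, X, F, C, E}.
  Root S: left subtree has 0 nodes { }, right has 1 {M}.
  Root C: left subtree has 6 nodes {L, Q, J, A, X, F}, right has 1 {E}.
    Root X: left subtree has 4 nodes {L, Q, J, A}, right has 1 {F}.
      Root A: left subtree has 3 nodes {L, Q, J}, right has 0 { }.
        Root L: left subtree has 0 nodes { }, right has 2 {Q, J}.
          Root Q: left subtree has 0 nodes { }, right has 1 {J}.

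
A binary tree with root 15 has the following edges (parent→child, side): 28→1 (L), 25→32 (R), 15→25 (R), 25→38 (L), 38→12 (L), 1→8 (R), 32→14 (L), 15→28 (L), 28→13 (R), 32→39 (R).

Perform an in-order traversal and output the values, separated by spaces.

1 8 28 13 15 12 38 25 14 32 39

In-order visits the left subtree, then the node, then the right subtree.
At 15: go left to 28.
  At 28: go left to 1.
    At 1: no left child.
    Visit 1.
    At 1: go right to 8.
      8 is a leaf — visit 8.
  Visit 28.
  At 28: go right to 13.
    13 is a leaf — visit 13.
Visit 15.
At 15: go right to 25.
  At 25: go left to 38.
    At 38: go left to 12.
      12 is a leaf — visit 12.
    Visit 38.
    At 38: no right child.
  Visit 25.
  At 25: go right to 32.
    At 32: go left to 14.
      14 is a leaf — visit 14.
    Visit 32.
    At 32: go right to 39.
      39 is a leaf — visit 39.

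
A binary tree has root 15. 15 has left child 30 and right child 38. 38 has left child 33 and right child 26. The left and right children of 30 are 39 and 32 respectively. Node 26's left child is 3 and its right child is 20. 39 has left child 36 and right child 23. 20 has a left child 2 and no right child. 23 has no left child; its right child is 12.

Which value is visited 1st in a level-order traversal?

Level-order visits nodes level by level from the root, left to right within each level.
Level 0: 15
Level 1: 30, 38
Level 2: 39, 32, 33, 26
Level 3: 36, 23, 3, 20
Level 4: 12, 2
Full level-order sequence: 15, 30, 38, 39, 32, 33, 26, 36, 23, 3, 20, 12, 2.

15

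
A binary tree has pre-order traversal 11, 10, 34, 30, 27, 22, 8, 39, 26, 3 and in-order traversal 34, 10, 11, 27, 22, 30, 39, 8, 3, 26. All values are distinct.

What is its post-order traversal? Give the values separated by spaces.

34 10 22 27 39 3 26 8 30 11

The first element of pre-order is the root; it splits in-order into left and right subtrees.
Root 11: left subtree has 2 nodes {34, 10}, right has 7 {27, 22, 30, 39, 8, 3, 26}.
  Root 10: left subtree has 1 node {34}, right has 0 { }.
  Root 30: left subtree has 2 nodes {27, 22}, right has 4 {39, 8, 3, 26}.
    Root 27: left subtree has 0 nodes { }, right has 1 {22}.
    Root 8: left subtree has 1 node {39}, right has 2 {3, 26}.
      Root 26: left subtree has 1 node {3}, right has 0 { }.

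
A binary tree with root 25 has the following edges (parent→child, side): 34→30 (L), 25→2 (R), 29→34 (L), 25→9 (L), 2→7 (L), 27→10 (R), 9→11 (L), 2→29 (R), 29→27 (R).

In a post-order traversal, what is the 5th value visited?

34

Post-order visits the left subtree, then the right subtree, then the node.
At 25: go left to 9.
  At 9: go left to 11.
    11 is a leaf — visit 11.
  At 9: no right child.
  Visit 9.
At 25: go right to 2.
  At 2: go left to 7.
    7 is a leaf — visit 7.
  At 2: go right to 29.
    At 29: go left to 34.
      At 34: go left to 30.
        30 is a leaf — visit 30.
      At 34: no right child.
      Visit 34.
    At 29: go right to 27.
      At 27: no left child.
      At 27: go right to 10.
        10 is a leaf — visit 10.
      Visit 27.
    Visit 29.
  Visit 2.
Visit 25.
Full post-order sequence: 11, 9, 7, 30, 34, 10, 27, 29, 2, 25.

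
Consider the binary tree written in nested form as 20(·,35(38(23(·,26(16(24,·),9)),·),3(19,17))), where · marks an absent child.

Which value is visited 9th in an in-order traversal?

19

In-order visits the left subtree, then the node, then the right subtree.
At 20: no left child.
Visit 20.
At 20: go right to 35.
  At 35: go left to 38.
    At 38: go left to 23.
      At 23: no left child.
      Visit 23.
      At 23: go right to 26.
        At 26: go left to 16.
          At 16: go left to 24.
            24 is a leaf — visit 24.
          Visit 16.
          At 16: no right child.
        Visit 26.
        At 26: go right to 9.
          9 is a leaf — visit 9.
    Visit 38.
    At 38: no right child.
  Visit 35.
  At 35: go right to 3.
    At 3: go left to 19.
      19 is a leaf — visit 19.
    Visit 3.
    At 3: go right to 17.
      17 is a leaf — visit 17.
Full in-order sequence: 20, 23, 24, 16, 26, 9, 38, 35, 19, 3, 17.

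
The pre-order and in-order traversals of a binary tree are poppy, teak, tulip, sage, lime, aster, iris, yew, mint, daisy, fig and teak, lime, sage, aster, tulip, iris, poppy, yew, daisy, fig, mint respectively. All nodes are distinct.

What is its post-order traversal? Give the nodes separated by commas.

lime, aster, sage, iris, tulip, teak, fig, daisy, mint, yew, poppy

The first element of pre-order is the root; it splits in-order into left and right subtrees.
Root poppy: left subtree has 6 nodes {teak, lime, sage, aster, tulip, iris}, right has 4 {yew, daisy, fig, mint}.
  Root teak: left subtree has 0 nodes { }, right has 5 {lime, sage, aster, tulip, iris}.
    Root tulip: left subtree has 3 nodes {lime, sage, aster}, right has 1 {iris}.
      Root sage: left subtree has 1 node {lime}, right has 1 {aster}.
  Root yew: left subtree has 0 nodes { }, right has 3 {daisy, fig, mint}.
    Root mint: left subtree has 2 nodes {daisy, fig}, right has 0 { }.
      Root daisy: left subtree has 0 nodes { }, right has 1 {fig}.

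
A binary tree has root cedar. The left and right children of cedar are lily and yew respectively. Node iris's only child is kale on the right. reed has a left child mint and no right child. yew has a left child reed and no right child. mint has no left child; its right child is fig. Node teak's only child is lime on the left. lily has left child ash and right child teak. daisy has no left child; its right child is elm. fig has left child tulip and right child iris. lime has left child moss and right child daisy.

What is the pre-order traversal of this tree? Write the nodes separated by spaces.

Pre-order visits the node, then its left subtree, then its right subtree.
Visit cedar.
At cedar: go left to lily.
  Visit lily.
  At lily: go left to ash.
    ash is a leaf — visit ash.
  At lily: go right to teak.
    Visit teak.
    At teak: go left to lime.
      Visit lime.
      At lime: go left to moss.
        moss is a leaf — visit moss.
      At lime: go right to daisy.
        Visit daisy.
        At daisy: no left child.
        At daisy: go right to elm.
          elm is a leaf — visit elm.
    At teak: no right child.
At cedar: go right to yew.
  Visit yew.
  At yew: go left to reed.
    Visit reed.
    At reed: go left to mint.
      Visit mint.
      At mint: no left child.
      At mint: go right to fig.
        Visit fig.
        At fig: go left to tulip.
          tulip is a leaf — visit tulip.
        At fig: go right to iris.
          Visit iris.
          At iris: no left child.
          At iris: go right to kale.
            kale is a leaf — visit kale.
    At reed: no right child.
  At yew: no right child.

cedar lily ash teak lime moss daisy elm yew reed mint fig tulip iris kale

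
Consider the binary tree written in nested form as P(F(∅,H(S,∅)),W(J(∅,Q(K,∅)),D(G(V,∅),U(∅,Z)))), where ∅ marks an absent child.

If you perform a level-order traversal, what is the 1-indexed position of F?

2

Level-order visits nodes level by level from the root, left to right within each level.
Level 0: P
Level 1: F, W
Level 2: H, J, D
Level 3: S, Q, G, U
Level 4: K, V, Z
Full level-order sequence: P, F, W, H, J, D, S, Q, G, U, K, V, Z.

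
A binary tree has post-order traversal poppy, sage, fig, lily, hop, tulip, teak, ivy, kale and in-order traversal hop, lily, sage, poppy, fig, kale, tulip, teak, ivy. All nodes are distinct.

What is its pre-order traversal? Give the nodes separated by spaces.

The last element of post-order is the root; it splits in-order into left and right subtrees.
Root kale: left subtree has 5 nodes {hop, lily, sage, poppy, fig}, right has 3 {tulip, teak, ivy}.
  Root hop: left subtree has 0 nodes { }, right has 4 {lily, sage, poppy, fig}.
    Root lily: left subtree has 0 nodes { }, right has 3 {sage, poppy, fig}.
      Root fig: left subtree has 2 nodes {sage, poppy}, right has 0 { }.
        Root sage: left subtree has 0 nodes { }, right has 1 {poppy}.
  Root ivy: left subtree has 2 nodes {tulip, teak}, right has 0 { }.
    Root teak: left subtree has 1 node {tulip}, right has 0 { }.

kale hop lily fig sage poppy ivy teak tulip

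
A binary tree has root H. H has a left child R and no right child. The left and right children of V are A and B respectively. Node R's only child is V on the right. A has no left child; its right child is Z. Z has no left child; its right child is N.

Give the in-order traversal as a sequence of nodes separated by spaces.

R A Z N V B H

In-order visits the left subtree, then the node, then the right subtree.
At H: go left to R.
  At R: no left child.
  Visit R.
  At R: go right to V.
    At V: go left to A.
      At A: no left child.
      Visit A.
      At A: go right to Z.
        At Z: no left child.
        Visit Z.
        At Z: go right to N.
          N is a leaf — visit N.
    Visit V.
    At V: go right to B.
      B is a leaf — visit B.
Visit H.
At H: no right child.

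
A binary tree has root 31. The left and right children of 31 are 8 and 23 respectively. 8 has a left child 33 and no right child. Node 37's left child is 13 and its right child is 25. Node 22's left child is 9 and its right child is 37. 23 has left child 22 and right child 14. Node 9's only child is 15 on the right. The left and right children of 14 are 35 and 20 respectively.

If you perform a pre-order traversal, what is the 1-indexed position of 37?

8

Pre-order visits the node, then its left subtree, then its right subtree.
Visit 31.
At 31: go left to 8.
  Visit 8.
  At 8: go left to 33.
    33 is a leaf — visit 33.
  At 8: no right child.
At 31: go right to 23.
  Visit 23.
  At 23: go left to 22.
    Visit 22.
    At 22: go left to 9.
      Visit 9.
      At 9: no left child.
      At 9: go right to 15.
        15 is a leaf — visit 15.
    At 22: go right to 37.
      Visit 37.
      At 37: go left to 13.
        13 is a leaf — visit 13.
      At 37: go right to 25.
        25 is a leaf — visit 25.
  At 23: go right to 14.
    Visit 14.
    At 14: go left to 35.
      35 is a leaf — visit 35.
    At 14: go right to 20.
      20 is a leaf — visit 20.
Full pre-order sequence: 31, 8, 33, 23, 22, 9, 15, 37, 13, 25, 14, 35, 20.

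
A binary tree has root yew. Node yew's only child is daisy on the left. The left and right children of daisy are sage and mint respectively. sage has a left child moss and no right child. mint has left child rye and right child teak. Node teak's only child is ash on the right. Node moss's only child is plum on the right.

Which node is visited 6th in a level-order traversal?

Level-order visits nodes level by level from the root, left to right within each level.
Level 0: yew
Level 1: daisy
Level 2: sage, mint
Level 3: moss, rye, teak
Level 4: plum, ash
Full level-order sequence: yew, daisy, sage, mint, moss, rye, teak, plum, ash.

rye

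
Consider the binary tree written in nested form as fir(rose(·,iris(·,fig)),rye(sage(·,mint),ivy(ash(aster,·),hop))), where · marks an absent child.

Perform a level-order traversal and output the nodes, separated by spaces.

fir rose rye iris sage ivy fig mint ash hop aster

Level-order visits nodes level by level from the root, left to right within each level.
Level 0: fir
Level 1: rose, rye
Level 2: iris, sage, ivy
Level 3: fig, mint, ash, hop
Level 4: aster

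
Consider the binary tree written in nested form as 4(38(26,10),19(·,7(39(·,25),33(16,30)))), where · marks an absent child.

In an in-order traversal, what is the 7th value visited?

25

In-order visits the left subtree, then the node, then the right subtree.
At 4: go left to 38.
  At 38: go left to 26.
    26 is a leaf — visit 26.
  Visit 38.
  At 38: go right to 10.
    10 is a leaf — visit 10.
Visit 4.
At 4: go right to 19.
  At 19: no left child.
  Visit 19.
  At 19: go right to 7.
    At 7: go left to 39.
      At 39: no left child.
      Visit 39.
      At 39: go right to 25.
        25 is a leaf — visit 25.
    Visit 7.
    At 7: go right to 33.
      At 33: go left to 16.
        16 is a leaf — visit 16.
      Visit 33.
      At 33: go right to 30.
        30 is a leaf — visit 30.
Full in-order sequence: 26, 38, 10, 4, 19, 39, 25, 7, 16, 33, 30.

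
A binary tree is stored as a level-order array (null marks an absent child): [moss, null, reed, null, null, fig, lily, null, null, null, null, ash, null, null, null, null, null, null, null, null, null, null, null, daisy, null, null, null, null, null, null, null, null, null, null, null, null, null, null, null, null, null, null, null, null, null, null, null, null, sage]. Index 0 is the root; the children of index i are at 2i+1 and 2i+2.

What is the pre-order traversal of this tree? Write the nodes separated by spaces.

Pre-order visits the node, then its left subtree, then its right subtree.
Visit moss.
At moss: no left child.
At moss: go right to reed.
  Visit reed.
  At reed: go left to fig.
    Visit fig.
    At fig: go left to ash.
      Visit ash.
      At ash: go left to daisy.
        Visit daisy.
        At daisy: no left child.
        At daisy: go right to sage.
          sage is a leaf — visit sage.
      At ash: no right child.
    At fig: no right child.
  At reed: go right to lily.
    lily is a leaf — visit lily.

moss reed fig ash daisy sage lily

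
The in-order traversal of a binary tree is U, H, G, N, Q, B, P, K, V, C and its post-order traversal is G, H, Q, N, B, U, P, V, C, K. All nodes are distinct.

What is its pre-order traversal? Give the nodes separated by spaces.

The last element of post-order is the root; it splits in-order into left and right subtrees.
Root K: left subtree has 7 nodes {U, H, G, N, Q, B, P}, right has 2 {V, C}.
  Root P: left subtree has 6 nodes {U, H, G, N, Q, B}, right has 0 { }.
    Root U: left subtree has 0 nodes { }, right has 5 {H, G, N, Q, B}.
      Root B: left subtree has 4 nodes {H, G, N, Q}, right has 0 { }.
        Root N: left subtree has 2 nodes {H, G}, right has 1 {Q}.
          Root H: left subtree has 0 nodes { }, right has 1 {G}.
  Root C: left subtree has 1 node {V}, right has 0 { }.

K P U B N H G Q C V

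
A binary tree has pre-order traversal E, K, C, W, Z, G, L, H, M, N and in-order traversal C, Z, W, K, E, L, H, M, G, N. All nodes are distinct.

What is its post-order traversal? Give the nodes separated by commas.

Z, W, C, K, M, H, L, N, G, E

The first element of pre-order is the root; it splits in-order into left and right subtrees.
Root E: left subtree has 4 nodes {C, Z, W, K}, right has 5 {L, H, M, G, N}.
  Root K: left subtree has 3 nodes {C, Z, W}, right has 0 { }.
    Root C: left subtree has 0 nodes { }, right has 2 {Z, W}.
      Root W: left subtree has 1 node {Z}, right has 0 { }.
  Root G: left subtree has 3 nodes {L, H, M}, right has 1 {N}.
    Root L: left subtree has 0 nodes { }, right has 2 {H, M}.
      Root H: left subtree has 0 nodes { }, right has 1 {M}.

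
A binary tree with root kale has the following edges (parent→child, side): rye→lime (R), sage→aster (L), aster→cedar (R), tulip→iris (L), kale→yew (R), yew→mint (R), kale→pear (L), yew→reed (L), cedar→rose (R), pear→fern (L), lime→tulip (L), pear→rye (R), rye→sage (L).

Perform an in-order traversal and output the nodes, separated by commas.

fern, pear, aster, cedar, rose, sage, rye, iris, tulip, lime, kale, reed, yew, mint

In-order visits the left subtree, then the node, then the right subtree.
At kale: go left to pear.
  At pear: go left to fern.
    fern is a leaf — visit fern.
  Visit pear.
  At pear: go right to rye.
    At rye: go left to sage.
      At sage: go left to aster.
        At aster: no left child.
        Visit aster.
        At aster: go right to cedar.
          At cedar: no left child.
          Visit cedar.
          At cedar: go right to rose.
            rose is a leaf — visit rose.
      Visit sage.
      At sage: no right child.
    Visit rye.
    At rye: go right to lime.
      At lime: go left to tulip.
        At tulip: go left to iris.
          iris is a leaf — visit iris.
        Visit tulip.
        At tulip: no right child.
      Visit lime.
      At lime: no right child.
Visit kale.
At kale: go right to yew.
  At yew: go left to reed.
    reed is a leaf — visit reed.
  Visit yew.
  At yew: go right to mint.
    mint is a leaf — visit mint.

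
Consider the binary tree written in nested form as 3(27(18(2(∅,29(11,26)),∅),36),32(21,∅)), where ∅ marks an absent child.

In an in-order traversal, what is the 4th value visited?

In-order visits the left subtree, then the node, then the right subtree.
At 3: go left to 27.
  At 27: go left to 18.
    At 18: go left to 2.
      At 2: no left child.
      Visit 2.
      At 2: go right to 29.
        At 29: go left to 11.
          11 is a leaf — visit 11.
        Visit 29.
        At 29: go right to 26.
          26 is a leaf — visit 26.
    Visit 18.
    At 18: no right child.
  Visit 27.
  At 27: go right to 36.
    36 is a leaf — visit 36.
Visit 3.
At 3: go right to 32.
  At 32: go left to 21.
    21 is a leaf — visit 21.
  Visit 32.
  At 32: no right child.
Full in-order sequence: 2, 11, 29, 26, 18, 27, 36, 3, 21, 32.

26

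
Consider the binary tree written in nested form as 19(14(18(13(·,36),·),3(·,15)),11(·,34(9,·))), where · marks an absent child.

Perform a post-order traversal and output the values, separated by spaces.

Post-order visits the left subtree, then the right subtree, then the node.
At 19: go left to 14.
  At 14: go left to 18.
    At 18: go left to 13.
      At 13: no left child.
      At 13: go right to 36.
        36 is a leaf — visit 36.
      Visit 13.
    At 18: no right child.
    Visit 18.
  At 14: go right to 3.
    At 3: no left child.
    At 3: go right to 15.
      15 is a leaf — visit 15.
    Visit 3.
  Visit 14.
At 19: go right to 11.
  At 11: no left child.
  At 11: go right to 34.
    At 34: go left to 9.
      9 is a leaf — visit 9.
    At 34: no right child.
    Visit 34.
  Visit 11.
Visit 19.

36 13 18 15 3 14 9 34 11 19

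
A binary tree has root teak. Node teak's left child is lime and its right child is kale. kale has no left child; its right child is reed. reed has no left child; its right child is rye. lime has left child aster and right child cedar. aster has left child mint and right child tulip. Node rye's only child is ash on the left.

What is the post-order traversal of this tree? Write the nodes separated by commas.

Post-order visits the left subtree, then the right subtree, then the node.
At teak: go left to lime.
  At lime: go left to aster.
    At aster: go left to mint.
      mint is a leaf — visit mint.
    At aster: go right to tulip.
      tulip is a leaf — visit tulip.
    Visit aster.
  At lime: go right to cedar.
    cedar is a leaf — visit cedar.
  Visit lime.
At teak: go right to kale.
  At kale: no left child.
  At kale: go right to reed.
    At reed: no left child.
    At reed: go right to rye.
      At rye: go left to ash.
        ash is a leaf — visit ash.
      At rye: no right child.
      Visit rye.
    Visit reed.
  Visit kale.
Visit teak.

mint, tulip, aster, cedar, lime, ash, rye, reed, kale, teak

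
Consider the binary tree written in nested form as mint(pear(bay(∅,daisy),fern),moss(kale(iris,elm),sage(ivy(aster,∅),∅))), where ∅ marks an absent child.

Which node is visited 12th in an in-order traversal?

In-order visits the left subtree, then the node, then the right subtree.
At mint: go left to pear.
  At pear: go left to bay.
    At bay: no left child.
    Visit bay.
    At bay: go right to daisy.
      daisy is a leaf — visit daisy.
  Visit pear.
  At pear: go right to fern.
    fern is a leaf — visit fern.
Visit mint.
At mint: go right to moss.
  At moss: go left to kale.
    At kale: go left to iris.
      iris is a leaf — visit iris.
    Visit kale.
    At kale: go right to elm.
      elm is a leaf — visit elm.
  Visit moss.
  At moss: go right to sage.
    At sage: go left to ivy.
      At ivy: go left to aster.
        aster is a leaf — visit aster.
      Visit ivy.
      At ivy: no right child.
    Visit sage.
    At sage: no right child.
Full in-order sequence: bay, daisy, pear, fern, mint, iris, kale, elm, moss, aster, ivy, sage.

sage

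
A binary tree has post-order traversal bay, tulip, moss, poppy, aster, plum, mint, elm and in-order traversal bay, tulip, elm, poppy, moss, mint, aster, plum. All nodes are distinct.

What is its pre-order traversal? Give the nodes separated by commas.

elm, tulip, bay, mint, poppy, moss, plum, aster

The last element of post-order is the root; it splits in-order into left and right subtrees.
Root elm: left subtree has 2 nodes {bay, tulip}, right has 5 {poppy, moss, mint, aster, plum}.
  Root tulip: left subtree has 1 node {bay}, right has 0 { }.
  Root mint: left subtree has 2 nodes {poppy, moss}, right has 2 {aster, plum}.
    Root poppy: left subtree has 0 nodes { }, right has 1 {moss}.
    Root plum: left subtree has 1 node {aster}, right has 0 { }.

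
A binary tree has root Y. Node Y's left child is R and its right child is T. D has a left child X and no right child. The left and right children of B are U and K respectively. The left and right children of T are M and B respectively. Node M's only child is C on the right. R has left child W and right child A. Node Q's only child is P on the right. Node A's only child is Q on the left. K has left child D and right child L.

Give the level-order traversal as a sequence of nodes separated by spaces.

Level-order visits nodes level by level from the root, left to right within each level.
Level 0: Y
Level 1: R, T
Level 2: W, A, M, B
Level 3: Q, C, U, K
Level 4: P, D, L
Level 5: X

Y R T W A M B Q C U K P D L X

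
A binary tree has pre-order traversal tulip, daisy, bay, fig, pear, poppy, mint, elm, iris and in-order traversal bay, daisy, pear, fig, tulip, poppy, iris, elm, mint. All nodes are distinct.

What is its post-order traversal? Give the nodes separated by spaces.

bay pear fig daisy iris elm mint poppy tulip

The first element of pre-order is the root; it splits in-order into left and right subtrees.
Root tulip: left subtree has 4 nodes {bay, daisy, pear, fig}, right has 4 {poppy, iris, elm, mint}.
  Root daisy: left subtree has 1 node {bay}, right has 2 {pear, fig}.
    Root fig: left subtree has 1 node {pear}, right has 0 { }.
  Root poppy: left subtree has 0 nodes { }, right has 3 {iris, elm, mint}.
    Root mint: left subtree has 2 nodes {iris, elm}, right has 0 { }.
      Root elm: left subtree has 1 node {iris}, right has 0 { }.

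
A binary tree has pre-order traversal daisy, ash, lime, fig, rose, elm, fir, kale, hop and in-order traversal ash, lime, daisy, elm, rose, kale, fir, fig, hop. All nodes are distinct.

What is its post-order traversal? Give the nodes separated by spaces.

The first element of pre-order is the root; it splits in-order into left and right subtrees.
Root daisy: left subtree has 2 nodes {ash, lime}, right has 6 {elm, rose, kale, fir, fig, hop}.
  Root ash: left subtree has 0 nodes { }, right has 1 {lime}.
  Root fig: left subtree has 4 nodes {elm, rose, kale, fir}, right has 1 {hop}.
    Root rose: left subtree has 1 node {elm}, right has 2 {kale, fir}.
      Root fir: left subtree has 1 node {kale}, right has 0 { }.

lime ash elm kale fir rose hop fig daisy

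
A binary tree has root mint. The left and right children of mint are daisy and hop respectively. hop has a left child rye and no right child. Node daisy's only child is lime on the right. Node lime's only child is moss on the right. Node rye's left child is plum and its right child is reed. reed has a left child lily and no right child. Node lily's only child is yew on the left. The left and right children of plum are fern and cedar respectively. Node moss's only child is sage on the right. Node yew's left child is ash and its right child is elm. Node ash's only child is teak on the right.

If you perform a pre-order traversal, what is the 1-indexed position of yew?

13

Pre-order visits the node, then its left subtree, then its right subtree.
Visit mint.
At mint: go left to daisy.
  Visit daisy.
  At daisy: no left child.
  At daisy: go right to lime.
    Visit lime.
    At lime: no left child.
    At lime: go right to moss.
      Visit moss.
      At moss: no left child.
      At moss: go right to sage.
        sage is a leaf — visit sage.
At mint: go right to hop.
  Visit hop.
  At hop: go left to rye.
    Visit rye.
    At rye: go left to plum.
      Visit plum.
      At plum: go left to fern.
        fern is a leaf — visit fern.
      At plum: go right to cedar.
        cedar is a leaf — visit cedar.
    At rye: go right to reed.
      Visit reed.
      At reed: go left to lily.
        Visit lily.
        At lily: go left to yew.
          Visit yew.
          At yew: go left to ash.
            Visit ash.
            At ash: no left child.
            At ash: go right to teak.
              teak is a leaf — visit teak.
          At yew: go right to elm.
            elm is a leaf — visit elm.
        At lily: no right child.
      At reed: no right child.
  At hop: no right child.
Full pre-order sequence: mint, daisy, lime, moss, sage, hop, rye, plum, fern, cedar, reed, lily, yew, ash, teak, elm.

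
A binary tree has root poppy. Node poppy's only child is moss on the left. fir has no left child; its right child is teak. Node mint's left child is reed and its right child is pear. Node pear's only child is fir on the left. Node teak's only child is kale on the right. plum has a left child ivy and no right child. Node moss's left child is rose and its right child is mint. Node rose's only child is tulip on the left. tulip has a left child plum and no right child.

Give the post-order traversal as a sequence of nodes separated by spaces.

Post-order visits the left subtree, then the right subtree, then the node.
At poppy: go left to moss.
  At moss: go left to rose.
    At rose: go left to tulip.
      At tulip: go left to plum.
        At plum: go left to ivy.
          ivy is a leaf — visit ivy.
        At plum: no right child.
        Visit plum.
      At tulip: no right child.
      Visit tulip.
    At rose: no right child.
    Visit rose.
  At moss: go right to mint.
    At mint: go left to reed.
      reed is a leaf — visit reed.
    At mint: go right to pear.
      At pear: go left to fir.
        At fir: no left child.
        At fir: go right to teak.
          At teak: no left child.
          At teak: go right to kale.
            kale is a leaf — visit kale.
          Visit teak.
        Visit fir.
      At pear: no right child.
      Visit pear.
    Visit mint.
  Visit moss.
At poppy: no right child.
Visit poppy.

ivy plum tulip rose reed kale teak fir pear mint moss poppy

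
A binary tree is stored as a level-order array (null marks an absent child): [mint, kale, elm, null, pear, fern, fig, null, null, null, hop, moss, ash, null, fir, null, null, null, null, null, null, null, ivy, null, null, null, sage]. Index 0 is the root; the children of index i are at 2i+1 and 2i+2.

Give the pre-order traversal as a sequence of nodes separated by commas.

Pre-order visits the node, then its left subtree, then its right subtree.
Visit mint.
At mint: go left to kale.
  Visit kale.
  At kale: no left child.
  At kale: go right to pear.
    Visit pear.
    At pear: no left child.
    At pear: go right to hop.
      Visit hop.
      At hop: no left child.
      At hop: go right to ivy.
        ivy is a leaf — visit ivy.
At mint: go right to elm.
  Visit elm.
  At elm: go left to fern.
    Visit fern.
    At fern: go left to moss.
      moss is a leaf — visit moss.
    At fern: go right to ash.
      Visit ash.
      At ash: no left child.
      At ash: go right to sage.
        sage is a leaf — visit sage.
  At elm: go right to fig.
    Visit fig.
    At fig: no left child.
    At fig: go right to fir.
      fir is a leaf — visit fir.

mint, kale, pear, hop, ivy, elm, fern, moss, ash, sage, fig, fir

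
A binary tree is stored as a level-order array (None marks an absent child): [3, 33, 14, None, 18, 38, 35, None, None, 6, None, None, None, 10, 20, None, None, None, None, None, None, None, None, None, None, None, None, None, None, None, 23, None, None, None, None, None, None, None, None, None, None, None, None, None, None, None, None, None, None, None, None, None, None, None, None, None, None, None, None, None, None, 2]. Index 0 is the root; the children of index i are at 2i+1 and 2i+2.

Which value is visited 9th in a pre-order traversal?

20

Pre-order visits the node, then its left subtree, then its right subtree.
Visit 3.
At 3: go left to 33.
  Visit 33.
  At 33: no left child.
  At 33: go right to 18.
    Visit 18.
    At 18: go left to 6.
      6 is a leaf — visit 6.
    At 18: no right child.
At 3: go right to 14.
  Visit 14.
  At 14: go left to 38.
    38 is a leaf — visit 38.
  At 14: go right to 35.
    Visit 35.
    At 35: go left to 10.
      10 is a leaf — visit 10.
    At 35: go right to 20.
      Visit 20.
      At 20: no left child.
      At 20: go right to 23.
        Visit 23.
        At 23: go left to 2.
          2 is a leaf — visit 2.
        At 23: no right child.
Full pre-order sequence: 3, 33, 18, 6, 14, 38, 35, 10, 20, 23, 2.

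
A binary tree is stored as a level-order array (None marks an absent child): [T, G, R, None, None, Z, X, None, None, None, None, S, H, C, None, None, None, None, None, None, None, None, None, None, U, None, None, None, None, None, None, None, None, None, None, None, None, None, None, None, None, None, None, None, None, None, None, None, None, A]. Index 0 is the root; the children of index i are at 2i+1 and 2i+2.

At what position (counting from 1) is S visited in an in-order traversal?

3

In-order visits the left subtree, then the node, then the right subtree.
At T: go left to G.
  G is a leaf — visit G.
Visit T.
At T: go right to R.
  At R: go left to Z.
    At Z: go left to S.
      At S: no left child.
      Visit S.
      At S: go right to U.
        At U: go left to A.
          A is a leaf — visit A.
        Visit U.
        At U: no right child.
    Visit Z.
    At Z: go right to H.
      H is a leaf — visit H.
  Visit R.
  At R: go right to X.
    At X: go left to C.
      C is a leaf — visit C.
    Visit X.
    At X: no right child.
Full in-order sequence: G, T, S, A, U, Z, H, R, C, X.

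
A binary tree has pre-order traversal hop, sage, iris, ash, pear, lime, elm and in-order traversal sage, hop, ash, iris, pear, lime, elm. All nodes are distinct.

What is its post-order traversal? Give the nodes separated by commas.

sage, ash, elm, lime, pear, iris, hop

The first element of pre-order is the root; it splits in-order into left and right subtrees.
Root hop: left subtree has 1 node {sage}, right has 5 {ash, iris, pear, lime, elm}.
  Root iris: left subtree has 1 node {ash}, right has 3 {pear, lime, elm}.
    Root pear: left subtree has 0 nodes { }, right has 2 {lime, elm}.
      Root lime: left subtree has 0 nodes { }, right has 1 {elm}.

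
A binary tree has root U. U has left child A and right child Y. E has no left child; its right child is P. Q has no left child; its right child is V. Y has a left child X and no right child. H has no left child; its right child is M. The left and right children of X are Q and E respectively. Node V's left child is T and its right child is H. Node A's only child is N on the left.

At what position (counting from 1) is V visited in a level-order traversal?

8

Level-order visits nodes level by level from the root, left to right within each level.
Level 0: U
Level 1: A, Y
Level 2: N, X
Level 3: Q, E
Level 4: V, P
Level 5: T, H
Level 6: M
Full level-order sequence: U, A, Y, N, X, Q, E, V, P, T, H, M.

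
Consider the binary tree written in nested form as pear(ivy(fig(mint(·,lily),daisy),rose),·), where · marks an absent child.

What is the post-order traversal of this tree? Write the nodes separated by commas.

Post-order visits the left subtree, then the right subtree, then the node.
At pear: go left to ivy.
  At ivy: go left to fig.
    At fig: go left to mint.
      At mint: no left child.
      At mint: go right to lily.
        lily is a leaf — visit lily.
      Visit mint.
    At fig: go right to daisy.
      daisy is a leaf — visit daisy.
    Visit fig.
  At ivy: go right to rose.
    rose is a leaf — visit rose.
  Visit ivy.
At pear: no right child.
Visit pear.

lily, mint, daisy, fig, rose, ivy, pear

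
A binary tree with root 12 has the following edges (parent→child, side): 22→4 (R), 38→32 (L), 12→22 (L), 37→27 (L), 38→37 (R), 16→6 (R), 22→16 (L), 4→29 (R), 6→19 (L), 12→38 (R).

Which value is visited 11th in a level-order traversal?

19

Level-order visits nodes level by level from the root, left to right within each level.
Level 0: 12
Level 1: 22, 38
Level 2: 16, 4, 32, 37
Level 3: 6, 29, 27
Level 4: 19
Full level-order sequence: 12, 22, 38, 16, 4, 32, 37, 6, 29, 27, 19.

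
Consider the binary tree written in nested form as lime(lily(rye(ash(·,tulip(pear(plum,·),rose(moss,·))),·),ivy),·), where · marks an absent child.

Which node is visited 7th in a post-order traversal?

Post-order visits the left subtree, then the right subtree, then the node.
At lime: go left to lily.
  At lily: go left to rye.
    At rye: go left to ash.
      At ash: no left child.
      At ash: go right to tulip.
        At tulip: go left to pear.
          At pear: go left to plum.
            plum is a leaf — visit plum.
          At pear: no right child.
          Visit pear.
        At tulip: go right to rose.
          At rose: go left to moss.
            moss is a leaf — visit moss.
          At rose: no right child.
          Visit rose.
        Visit tulip.
      Visit ash.
    At rye: no right child.
    Visit rye.
  At lily: go right to ivy.
    ivy is a leaf — visit ivy.
  Visit lily.
At lime: no right child.
Visit lime.
Full post-order sequence: plum, pear, moss, rose, tulip, ash, rye, ivy, lily, lime.

rye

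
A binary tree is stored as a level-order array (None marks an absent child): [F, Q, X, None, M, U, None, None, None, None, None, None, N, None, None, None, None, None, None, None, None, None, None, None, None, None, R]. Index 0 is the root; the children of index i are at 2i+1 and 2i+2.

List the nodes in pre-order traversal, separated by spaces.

F Q M X U N R

Pre-order visits the node, then its left subtree, then its right subtree.
Visit F.
At F: go left to Q.
  Visit Q.
  At Q: no left child.
  At Q: go right to M.
    M is a leaf — visit M.
At F: go right to X.
  Visit X.
  At X: go left to U.
    Visit U.
    At U: no left child.
    At U: go right to N.
      Visit N.
      At N: no left child.
      At N: go right to R.
        R is a leaf — visit R.
  At X: no right child.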